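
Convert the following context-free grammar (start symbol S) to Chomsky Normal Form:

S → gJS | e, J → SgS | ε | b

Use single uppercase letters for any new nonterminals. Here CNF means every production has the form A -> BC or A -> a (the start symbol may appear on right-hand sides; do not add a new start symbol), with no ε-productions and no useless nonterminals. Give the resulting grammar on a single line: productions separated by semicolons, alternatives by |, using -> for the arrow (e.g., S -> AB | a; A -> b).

Nullable: {J}; after ε-elimination: S -> e | gS | gJS; J -> b | SgS.
No unit productions to eliminate.
TERM: introduce A -> g and substitute in every rule of length ≥2.
BIN: J -> SAS becomes J -> SB, B -> AS; S -> AJS becomes S -> AC, C -> JS.

S -> e | AC | AS; A -> g; B -> AS; C -> JS; J -> b | SB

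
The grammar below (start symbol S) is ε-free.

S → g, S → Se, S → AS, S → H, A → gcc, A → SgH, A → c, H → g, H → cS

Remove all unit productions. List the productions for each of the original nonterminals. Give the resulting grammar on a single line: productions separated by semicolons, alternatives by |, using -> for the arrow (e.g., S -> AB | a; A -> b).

S -> g | AS | Se | cS; A -> c | SgH | gcc; H -> g | cS

Unit productions: S->H.
Unit pairs (A ⇒* B via units): (S,H).
S: inherits non-unit rules of {H, S} → AS | Se | cS | g.
A: inherits non-unit rules of {A} → SgH | c | gcc.
H: inherits non-unit rules of {H} → cS | g.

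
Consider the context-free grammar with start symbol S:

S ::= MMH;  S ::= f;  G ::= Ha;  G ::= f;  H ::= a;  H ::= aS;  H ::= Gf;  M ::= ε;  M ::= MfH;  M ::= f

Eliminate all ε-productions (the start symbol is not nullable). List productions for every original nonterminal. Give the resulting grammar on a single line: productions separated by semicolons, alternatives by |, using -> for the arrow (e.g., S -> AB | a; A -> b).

S -> H | f | MH | MMH; G -> f | Ha; H -> a | Gf | aS; M -> f | fH | MfH

Nullable set: {M}.
S -> MMH: M, M nullable, giving H | MH | MMH.
Drop M -> ε.
M -> MfH: M nullable, giving MfH | fH.
Unchanged (no nullable symbols): S -> f; G -> Ha; G -> f; H -> Gf; H -> a; H -> aS; M -> f.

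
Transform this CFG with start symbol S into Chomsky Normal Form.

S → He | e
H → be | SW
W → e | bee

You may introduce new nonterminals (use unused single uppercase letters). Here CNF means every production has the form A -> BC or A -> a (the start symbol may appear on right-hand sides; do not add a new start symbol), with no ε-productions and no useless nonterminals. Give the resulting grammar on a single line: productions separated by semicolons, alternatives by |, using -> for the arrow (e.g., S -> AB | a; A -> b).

No ε-productions.
No unit productions to eliminate.
TERM: introduce A -> b, B -> e and substitute in every rule of length ≥2.
BIN: W -> ABB becomes W -> AC, C -> BB.

S -> e | HB; A -> b; B -> e; C -> BB; H -> AB | SW; W -> e | AC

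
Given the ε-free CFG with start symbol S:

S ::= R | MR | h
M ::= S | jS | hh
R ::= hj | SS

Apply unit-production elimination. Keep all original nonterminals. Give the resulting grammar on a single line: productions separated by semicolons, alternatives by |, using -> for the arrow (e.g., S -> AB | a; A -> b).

Unit productions: M->S, S->R.
Unit pairs (A ⇒* B via units): (M,R), (M,S), (S,R).
S: inherits non-unit rules of {R, S} → MR | SS | h | hj.
M: inherits non-unit rules of {M, R, S} → MR | SS | h | hh | hj | jS.
R: inherits non-unit rules of {R} → SS | hj.

S -> h | MR | SS | hj; M -> h | MR | SS | hh | hj | jS; R -> SS | hj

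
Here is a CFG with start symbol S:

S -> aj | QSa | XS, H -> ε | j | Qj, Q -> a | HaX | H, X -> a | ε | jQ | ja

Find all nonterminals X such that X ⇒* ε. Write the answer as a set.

Directly nullable (have an ε-rule): {H, X}.
Q is nullable via Q -> H (every symbol on the right is already known nullable).
Not nullable: S — each has a terminal in every rule's right-hand side or depends on a non-nullable symbol.

{H, Q, X}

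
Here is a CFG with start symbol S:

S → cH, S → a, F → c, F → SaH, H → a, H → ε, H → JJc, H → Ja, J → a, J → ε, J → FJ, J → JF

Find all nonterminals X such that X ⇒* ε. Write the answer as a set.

{H, J}

Directly nullable (have an ε-rule): {H, J}.
Not nullable: F, S — each has a terminal in every rule's right-hand side or depends on a non-nullable symbol.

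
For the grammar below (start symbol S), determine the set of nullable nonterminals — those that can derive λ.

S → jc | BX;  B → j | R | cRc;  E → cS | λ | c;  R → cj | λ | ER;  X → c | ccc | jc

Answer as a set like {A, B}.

Directly nullable (have an ε-rule): {E, R}.
B is nullable via B -> R (every symbol on the right is already known nullable).
Not nullable: S, X — each has a terminal in every rule's right-hand side or depends on a non-nullable symbol.

{B, E, R}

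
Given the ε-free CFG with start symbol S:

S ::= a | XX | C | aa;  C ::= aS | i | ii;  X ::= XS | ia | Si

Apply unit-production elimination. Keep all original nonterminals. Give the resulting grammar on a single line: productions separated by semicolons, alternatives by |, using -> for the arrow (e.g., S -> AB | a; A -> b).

Unit productions: S->C.
Unit pairs (A ⇒* B via units): (S,C).
S: inherits non-unit rules of {C, S} → XX | a | aS | aa | i | ii.
C: inherits non-unit rules of {C} → aS | i | ii.
X: inherits non-unit rules of {X} → Si | XS | ia.

S -> a | i | XX | aS | aa | ii; C -> i | aS | ii; X -> Si | XS | ia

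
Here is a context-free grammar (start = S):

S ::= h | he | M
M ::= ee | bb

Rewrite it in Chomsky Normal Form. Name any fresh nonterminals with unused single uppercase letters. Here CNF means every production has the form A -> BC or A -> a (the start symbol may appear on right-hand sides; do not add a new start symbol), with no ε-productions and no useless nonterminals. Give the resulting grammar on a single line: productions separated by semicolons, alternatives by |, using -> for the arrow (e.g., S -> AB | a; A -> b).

S -> h | AA | BB | CB; A -> b; B -> e; C -> h

No ε-productions.
After unit-elimination: S -> h | bb | ee | he; M -> bb | ee.
TERM: introduce A -> b, B -> e, C -> h and substitute in every rule of length ≥2.
Drop unreachable/unproductive: M.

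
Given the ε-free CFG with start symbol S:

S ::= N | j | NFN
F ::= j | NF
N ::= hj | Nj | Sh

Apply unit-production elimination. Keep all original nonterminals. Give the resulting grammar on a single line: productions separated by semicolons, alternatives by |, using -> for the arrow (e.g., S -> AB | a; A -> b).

Unit productions: S->N.
Unit pairs (A ⇒* B via units): (S,N).
S: inherits non-unit rules of {N, S} → NFN | Nj | Sh | hj | j.
F: inherits non-unit rules of {F} → NF | j.
N: inherits non-unit rules of {N} → Nj | Sh | hj.

S -> j | Nj | Sh | hj | NFN; F -> j | NF; N -> Nj | Sh | hj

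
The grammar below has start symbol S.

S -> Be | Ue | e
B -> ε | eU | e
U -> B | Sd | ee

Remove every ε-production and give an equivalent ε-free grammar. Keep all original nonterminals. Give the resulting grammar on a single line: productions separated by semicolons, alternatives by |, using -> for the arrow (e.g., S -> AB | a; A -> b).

S -> e | Be | Ue; B -> e | eU; U -> B | Sd | ee

Nullable set: {B, U}.
S -> Be: B nullable, giving Be | e.
S -> Ue: U nullable, giving Ue | e.
Drop B -> ε.
B -> eU: U nullable, giving e | eU.
U -> B: B nullable, giving B.
Unchanged (no nullable symbols): S -> e; B -> e; U -> Sd; U -> ee.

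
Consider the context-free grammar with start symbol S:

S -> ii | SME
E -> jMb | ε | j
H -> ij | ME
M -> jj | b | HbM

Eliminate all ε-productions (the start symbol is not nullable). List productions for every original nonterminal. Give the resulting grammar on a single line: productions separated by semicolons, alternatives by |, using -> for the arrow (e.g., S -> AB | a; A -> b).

S -> SM | ii | SME; E -> j | jMb; H -> M | ME | ij; M -> b | jj | HbM

Nullable set: {E}.
S -> SME: E nullable, giving SM | SME.
Drop E -> ε.
H -> ME: E nullable, giving M | ME.
Unchanged (no nullable symbols): S -> ii; E -> j; E -> jMb; H -> ij; M -> HbM; M -> b; M -> jj.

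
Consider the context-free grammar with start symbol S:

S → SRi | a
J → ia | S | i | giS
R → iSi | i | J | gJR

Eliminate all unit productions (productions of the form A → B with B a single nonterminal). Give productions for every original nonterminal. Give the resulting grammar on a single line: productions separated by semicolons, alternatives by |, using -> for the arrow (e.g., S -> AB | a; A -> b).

Unit productions: J->S, R->J.
Unit pairs (A ⇒* B via units): (J,S), (R,J), (R,S).
S: inherits non-unit rules of {S} → SRi | a.
J: inherits non-unit rules of {J, S} → SRi | a | giS | i | ia.
R: inherits non-unit rules of {J, R, S} → SRi | a | gJR | giS | i | iSi | ia.

S -> a | SRi; J -> a | i | ia | SRi | giS; R -> a | i | ia | SRi | gJR | giS | iSi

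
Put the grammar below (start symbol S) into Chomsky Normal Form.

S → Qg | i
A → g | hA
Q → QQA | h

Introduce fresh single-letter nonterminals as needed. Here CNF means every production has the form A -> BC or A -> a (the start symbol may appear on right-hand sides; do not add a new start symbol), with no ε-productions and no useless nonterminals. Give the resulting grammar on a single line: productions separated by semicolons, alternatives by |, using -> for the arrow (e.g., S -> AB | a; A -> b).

No ε-productions.
No unit productions to eliminate.
TERM: introduce C -> g, B -> h and substitute in every rule of length ≥2.
BIN: Q -> QQA becomes Q -> QD, D -> QA.

S -> i | QC; A -> g | BA; B -> h; C -> g; D -> QA; Q -> h | QD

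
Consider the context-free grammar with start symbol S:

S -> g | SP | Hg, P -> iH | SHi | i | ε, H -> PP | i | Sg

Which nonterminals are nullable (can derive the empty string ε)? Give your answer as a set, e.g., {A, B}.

Directly nullable (have an ε-rule): {P}.
H is nullable via H -> PP (every symbol on the right is already known nullable).
Not nullable: S — each has a terminal in every rule's right-hand side or depends on a non-nullable symbol.

{H, P}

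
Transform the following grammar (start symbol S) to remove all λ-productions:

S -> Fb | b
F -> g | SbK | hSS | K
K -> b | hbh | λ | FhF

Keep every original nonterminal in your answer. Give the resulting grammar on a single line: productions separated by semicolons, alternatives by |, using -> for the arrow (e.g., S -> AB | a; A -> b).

Nullable set: {F, K}.
S -> Fb: F nullable, giving Fb | b.
F -> K: K nullable, giving K.
F -> SbK: K nullable, giving Sb | SbK.
Drop K -> λ.
K -> FhF: F, F nullable, giving Fh | FhF | h | hF.
Unchanged (no nullable symbols): S -> b; F -> g; F -> hSS; K -> b; K -> hbh.

S -> b | Fb; F -> K | g | Sb | SbK | hSS; K -> b | h | Fh | hF | FhF | hbh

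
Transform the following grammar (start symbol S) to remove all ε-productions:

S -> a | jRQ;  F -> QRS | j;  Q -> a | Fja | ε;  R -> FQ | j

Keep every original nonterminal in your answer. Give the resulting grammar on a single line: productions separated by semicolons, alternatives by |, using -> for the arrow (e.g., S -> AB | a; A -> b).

S -> a | jR | jRQ; F -> j | RS | QRS; Q -> a | Fja; R -> F | j | FQ

Nullable set: {Q}.
S -> jRQ: Q nullable, giving jR | jRQ.
F -> QRS: Q nullable, giving QRS | RS.
Drop Q -> ε.
R -> FQ: Q nullable, giving F | FQ.
Unchanged (no nullable symbols): S -> a; F -> j; Q -> Fja; Q -> a; R -> j.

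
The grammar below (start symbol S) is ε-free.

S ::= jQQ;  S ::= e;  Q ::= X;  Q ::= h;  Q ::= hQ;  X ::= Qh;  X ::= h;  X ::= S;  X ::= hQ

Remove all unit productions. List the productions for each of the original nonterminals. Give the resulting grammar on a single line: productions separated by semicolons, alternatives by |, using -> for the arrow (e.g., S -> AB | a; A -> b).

Unit productions: Q->X, X->S.
Unit pairs (A ⇒* B via units): (Q,S), (Q,X), (X,S).
S: inherits non-unit rules of {S} → e | jQQ.
Q: inherits non-unit rules of {Q, S, X} → Qh | e | h | hQ | jQQ.
X: inherits non-unit rules of {S, X} → Qh | e | h | hQ | jQQ.

S -> e | jQQ; Q -> e | h | Qh | hQ | jQQ; X -> e | h | Qh | hQ | jQQ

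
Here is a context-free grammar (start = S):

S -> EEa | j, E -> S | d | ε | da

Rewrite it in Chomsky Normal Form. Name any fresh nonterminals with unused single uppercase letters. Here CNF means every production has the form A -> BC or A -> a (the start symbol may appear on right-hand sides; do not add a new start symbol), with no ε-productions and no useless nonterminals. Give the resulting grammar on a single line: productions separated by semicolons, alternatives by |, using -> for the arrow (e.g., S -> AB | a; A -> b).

S -> a | j | EA | ED; A -> a; B -> d; C -> EA; D -> EA; E -> a | d | j | BA | EA | EC

Nullable: {E}; after ε-elimination: S -> a | j | Ea | EEa; E -> S | d | da.
After unit-elimination: S -> a | j | Ea | EEa; E -> a | d | j | Ea | da | EEa.
TERM: introduce A -> a, B -> d and substitute in every rule of length ≥2.
BIN: E -> EEA becomes E -> EC, C -> EA; S -> EEA becomes S -> ED, D -> EA.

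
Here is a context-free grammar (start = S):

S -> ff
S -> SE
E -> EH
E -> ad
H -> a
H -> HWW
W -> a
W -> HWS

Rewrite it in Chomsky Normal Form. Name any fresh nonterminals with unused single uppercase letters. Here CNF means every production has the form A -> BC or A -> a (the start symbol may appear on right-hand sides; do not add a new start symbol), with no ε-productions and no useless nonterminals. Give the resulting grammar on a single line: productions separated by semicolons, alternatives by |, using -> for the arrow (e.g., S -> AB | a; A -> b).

S -> CC | SE; A -> a; B -> d; C -> f; D -> WW; E -> AB | EH; F -> WS; H -> a | HD; W -> a | HF

No ε-productions.
No unit productions to eliminate.
TERM: introduce A -> a, B -> d, C -> f and substitute in every rule of length ≥2.
BIN: H -> HWW becomes H -> HD, D -> WW; W -> HWS becomes W -> HF, F -> WS.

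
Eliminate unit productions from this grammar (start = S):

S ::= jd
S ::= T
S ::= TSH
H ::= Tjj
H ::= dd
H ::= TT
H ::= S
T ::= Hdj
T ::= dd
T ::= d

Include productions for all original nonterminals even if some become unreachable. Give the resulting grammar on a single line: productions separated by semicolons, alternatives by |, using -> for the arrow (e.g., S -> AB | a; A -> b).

Unit productions: H->S, S->T.
Unit pairs (A ⇒* B via units): (H,S), (H,T), (S,T).
S: inherits non-unit rules of {S, T} → Hdj | TSH | d | dd | jd.
H: inherits non-unit rules of {H, S, T} → Hdj | TSH | TT | Tjj | d | dd | jd.
T: inherits non-unit rules of {T} → Hdj | d | dd.

S -> d | dd | jd | Hdj | TSH; H -> d | TT | dd | jd | Hdj | TSH | Tjj; T -> d | dd | Hdj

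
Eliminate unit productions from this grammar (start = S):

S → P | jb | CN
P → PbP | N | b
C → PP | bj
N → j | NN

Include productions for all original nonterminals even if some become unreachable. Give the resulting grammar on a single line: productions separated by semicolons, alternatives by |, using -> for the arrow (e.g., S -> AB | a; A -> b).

Unit productions: P->N, S->P.
Unit pairs (A ⇒* B via units): (P,N), (S,N), (S,P).
S: inherits non-unit rules of {N, P, S} → CN | NN | PbP | b | j | jb.
C: inherits non-unit rules of {C} → PP | bj.
N: inherits non-unit rules of {N} → NN | j.
P: inherits non-unit rules of {N, P} → NN | PbP | b | j.

S -> b | j | CN | NN | jb | PbP; C -> PP | bj; N -> j | NN; P -> b | j | NN | PbP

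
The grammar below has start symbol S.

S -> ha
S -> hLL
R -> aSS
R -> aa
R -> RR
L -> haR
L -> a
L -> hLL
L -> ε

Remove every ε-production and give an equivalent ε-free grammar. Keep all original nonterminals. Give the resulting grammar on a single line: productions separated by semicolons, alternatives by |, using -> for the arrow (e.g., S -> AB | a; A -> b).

S -> h | hL | ha | hLL; L -> a | h | hL | hLL | haR; R -> RR | aa | aSS

Nullable set: {L}.
S -> hLL: L, L nullable, giving h | hL | hLL.
Drop L -> ε.
L -> hLL: L, L nullable, giving h | hL | hLL.
Unchanged (no nullable symbols): S -> ha; L -> a; L -> haR; R -> RR; R -> aSS; R -> aa.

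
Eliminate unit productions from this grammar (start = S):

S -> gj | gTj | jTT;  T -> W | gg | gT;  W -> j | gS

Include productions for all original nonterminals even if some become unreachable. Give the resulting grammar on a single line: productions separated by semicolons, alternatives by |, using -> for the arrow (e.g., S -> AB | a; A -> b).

Unit productions: T->W.
Unit pairs (A ⇒* B via units): (T,W).
S: inherits non-unit rules of {S} → gTj | gj | jTT.
T: inherits non-unit rules of {T, W} → gS | gT | gg | j.
W: inherits non-unit rules of {W} → gS | j.

S -> gj | gTj | jTT; T -> j | gS | gT | gg; W -> j | gS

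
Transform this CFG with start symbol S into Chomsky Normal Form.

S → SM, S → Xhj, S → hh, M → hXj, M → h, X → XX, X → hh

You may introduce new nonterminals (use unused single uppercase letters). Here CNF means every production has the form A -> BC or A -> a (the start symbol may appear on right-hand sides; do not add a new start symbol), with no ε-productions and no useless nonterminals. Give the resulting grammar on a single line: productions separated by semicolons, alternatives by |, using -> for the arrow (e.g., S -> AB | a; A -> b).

S -> AA | SM | XD; A -> h; B -> j; C -> XB; D -> AB; M -> h | AC; X -> AA | XX

No ε-productions.
No unit productions to eliminate.
TERM: introduce A -> h, B -> j and substitute in every rule of length ≥2.
BIN: M -> AXB becomes M -> AC, C -> XB; S -> XAB becomes S -> XD, D -> AB.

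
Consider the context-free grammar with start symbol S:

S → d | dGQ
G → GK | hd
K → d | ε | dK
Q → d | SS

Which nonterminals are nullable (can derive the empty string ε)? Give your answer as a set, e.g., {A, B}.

Directly nullable (have an ε-rule): {K}.
Not nullable: G, Q, S — each has a terminal in every rule's right-hand side or depends on a non-nullable symbol.

{K}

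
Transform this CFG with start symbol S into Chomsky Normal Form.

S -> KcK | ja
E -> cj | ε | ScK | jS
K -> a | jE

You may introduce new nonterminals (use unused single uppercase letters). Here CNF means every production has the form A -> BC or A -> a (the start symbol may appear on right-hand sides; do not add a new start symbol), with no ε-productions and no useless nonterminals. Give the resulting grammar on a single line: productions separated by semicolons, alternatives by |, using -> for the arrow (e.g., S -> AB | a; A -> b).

Nullable: {E}; after ε-elimination: S -> ja | KcK; E -> cj | jS | ScK; K -> a | j | jE.
No unit productions to eliminate.
TERM: introduce C -> a, A -> c, B -> j and substitute in every rule of length ≥2.
BIN: E -> SAK becomes E -> SD, D -> AK; S -> KAK becomes S -> KF, F -> AK.

S -> BC | KF; A -> c; B -> j; C -> a; D -> AK; E -> AB | BS | SD; F -> AK; K -> a | j | BE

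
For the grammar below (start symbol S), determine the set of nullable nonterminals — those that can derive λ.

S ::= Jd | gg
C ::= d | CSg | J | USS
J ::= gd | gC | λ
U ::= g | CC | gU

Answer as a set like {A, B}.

Directly nullable (have an ε-rule): {J}.
C is nullable via C -> J (every symbol on the right is already known nullable).
U is nullable via U -> CC (every symbol on the right is already known nullable).
Not nullable: S — each has a terminal in every rule's right-hand side or depends on a non-nullable symbol.

{C, J, U}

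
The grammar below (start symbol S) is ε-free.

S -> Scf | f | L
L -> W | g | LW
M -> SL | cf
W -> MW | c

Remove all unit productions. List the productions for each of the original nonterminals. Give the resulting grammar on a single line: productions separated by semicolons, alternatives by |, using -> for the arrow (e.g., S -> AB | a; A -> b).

Unit productions: L->W, S->L.
Unit pairs (A ⇒* B via units): (L,W), (S,L), (S,W).
S: inherits non-unit rules of {L, S, W} → LW | MW | Scf | c | f | g.
L: inherits non-unit rules of {L, W} → LW | MW | c | g.
M: inherits non-unit rules of {M} → SL | cf.
W: inherits non-unit rules of {W} → MW | c.

S -> c | f | g | LW | MW | Scf; L -> c | g | LW | MW; M -> SL | cf; W -> c | MW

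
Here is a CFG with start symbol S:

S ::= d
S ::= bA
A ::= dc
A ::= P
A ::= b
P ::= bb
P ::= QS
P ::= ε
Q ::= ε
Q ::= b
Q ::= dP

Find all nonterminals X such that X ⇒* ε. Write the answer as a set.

{A, P, Q}

Directly nullable (have an ε-rule): {P, Q}.
A is nullable via A -> P (every symbol on the right is already known nullable).
Not nullable: S — each has a terminal in every rule's right-hand side or depends on a non-nullable symbol.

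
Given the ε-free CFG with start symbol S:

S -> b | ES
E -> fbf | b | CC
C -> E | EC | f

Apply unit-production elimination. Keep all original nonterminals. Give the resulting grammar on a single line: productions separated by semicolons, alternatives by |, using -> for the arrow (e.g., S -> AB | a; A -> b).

S -> b | ES; C -> b | f | CC | EC | fbf; E -> b | CC | fbf

Unit productions: C->E.
Unit pairs (A ⇒* B via units): (C,E).
S: inherits non-unit rules of {S} → ES | b.
C: inherits non-unit rules of {C, E} → CC | EC | b | f | fbf.
E: inherits non-unit rules of {E} → CC | b | fbf.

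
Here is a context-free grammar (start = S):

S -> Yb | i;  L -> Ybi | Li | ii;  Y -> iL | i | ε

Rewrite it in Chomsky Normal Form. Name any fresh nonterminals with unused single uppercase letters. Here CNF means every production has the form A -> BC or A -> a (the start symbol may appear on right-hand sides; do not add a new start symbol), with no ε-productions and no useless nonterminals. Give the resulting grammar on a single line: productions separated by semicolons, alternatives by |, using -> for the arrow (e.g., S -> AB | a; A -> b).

S -> b | i | YB; A -> i; B -> b; C -> BA; L -> AA | BA | LA | YC; Y -> i | AL

Nullable: {Y}; after ε-elimination: S -> b | i | Yb; L -> Li | bi | ii | Ybi; Y -> i | iL.
No unit productions to eliminate.
TERM: introduce B -> b, A -> i and substitute in every rule of length ≥2.
BIN: L -> YBA becomes L -> YC, C -> BA.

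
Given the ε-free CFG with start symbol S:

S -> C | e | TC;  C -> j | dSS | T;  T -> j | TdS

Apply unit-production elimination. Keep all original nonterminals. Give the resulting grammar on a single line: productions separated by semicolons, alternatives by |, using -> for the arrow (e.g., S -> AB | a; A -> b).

Unit productions: C->T, S->C.
Unit pairs (A ⇒* B via units): (C,T), (S,C), (S,T).
S: inherits non-unit rules of {C, S, T} → TC | TdS | dSS | e | j.
C: inherits non-unit rules of {C, T} → TdS | dSS | j.
T: inherits non-unit rules of {T} → TdS | j.

S -> e | j | TC | TdS | dSS; C -> j | TdS | dSS; T -> j | TdS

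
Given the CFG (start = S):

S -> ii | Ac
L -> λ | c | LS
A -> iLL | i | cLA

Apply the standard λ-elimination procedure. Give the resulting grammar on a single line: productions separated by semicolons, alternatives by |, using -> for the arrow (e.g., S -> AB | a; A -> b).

Nullable set: {L}.
A -> cLA: L nullable, giving cA | cLA.
A -> iLL: L, L nullable, giving i | iL | iLL.
Drop L -> λ.
L -> LS: L nullable, giving LS | S.
Unchanged (no nullable symbols): S -> Ac; S -> ii; A -> i; L -> c.

S -> Ac | ii; A -> i | cA | iL | cLA | iLL; L -> S | c | LS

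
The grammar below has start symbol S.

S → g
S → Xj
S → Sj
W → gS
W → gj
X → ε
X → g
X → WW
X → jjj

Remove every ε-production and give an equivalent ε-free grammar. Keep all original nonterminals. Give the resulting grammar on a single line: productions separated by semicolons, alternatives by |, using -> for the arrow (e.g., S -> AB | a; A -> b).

Nullable set: {X}.
S -> Xj: X nullable, giving Xj | j.
Drop X -> ε.
Unchanged (no nullable symbols): S -> Sj; S -> g; W -> gS; W -> gj; X -> WW; X -> g; X -> jjj.

S -> g | j | Sj | Xj; W -> gS | gj; X -> g | WW | jjj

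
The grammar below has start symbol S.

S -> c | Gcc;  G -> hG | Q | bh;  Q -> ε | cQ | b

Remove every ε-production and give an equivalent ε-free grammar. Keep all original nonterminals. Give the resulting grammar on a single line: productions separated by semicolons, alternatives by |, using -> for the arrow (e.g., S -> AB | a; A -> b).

S -> c | cc | Gcc; G -> Q | h | bh | hG; Q -> b | c | cQ

Nullable set: {G, Q}.
S -> Gcc: G nullable, giving Gcc | cc.
G -> Q: Q nullable, giving Q.
G -> hG: G nullable, giving h | hG.
Drop Q -> ε.
Q -> cQ: Q nullable, giving c | cQ.
Unchanged (no nullable symbols): S -> c; G -> bh; Q -> b.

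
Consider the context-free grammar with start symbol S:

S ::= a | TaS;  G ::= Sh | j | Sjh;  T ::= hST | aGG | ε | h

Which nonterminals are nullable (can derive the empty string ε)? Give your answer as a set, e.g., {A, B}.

Directly nullable (have an ε-rule): {T}.
Not nullable: G, S — each has a terminal in every rule's right-hand side or depends on a non-nullable symbol.

{T}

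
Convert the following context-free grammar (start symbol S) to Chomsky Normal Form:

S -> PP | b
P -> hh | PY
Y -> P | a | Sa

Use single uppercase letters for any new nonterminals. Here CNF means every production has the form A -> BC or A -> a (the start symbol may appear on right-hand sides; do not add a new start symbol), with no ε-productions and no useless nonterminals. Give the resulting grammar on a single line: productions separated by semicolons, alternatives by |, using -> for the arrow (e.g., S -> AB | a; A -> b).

No ε-productions.
After unit-elimination: S -> b | PP; P -> PY | hh; Y -> a | PY | Sa | hh.
TERM: introduce B -> a, A -> h and substitute in every rule of length ≥2.

S -> b | PP; A -> h; B -> a; P -> AA | PY; Y -> a | AA | PY | SB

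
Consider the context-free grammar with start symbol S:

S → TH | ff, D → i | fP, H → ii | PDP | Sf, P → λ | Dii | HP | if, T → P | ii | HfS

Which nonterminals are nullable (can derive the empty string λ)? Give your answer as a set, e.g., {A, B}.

Directly nullable (have an ε-rule): {P}.
T is nullable via T -> P (every symbol on the right is already known nullable).
Not nullable: D, H, S — each has a terminal in every rule's right-hand side or depends on a non-nullable symbol.

{P, T}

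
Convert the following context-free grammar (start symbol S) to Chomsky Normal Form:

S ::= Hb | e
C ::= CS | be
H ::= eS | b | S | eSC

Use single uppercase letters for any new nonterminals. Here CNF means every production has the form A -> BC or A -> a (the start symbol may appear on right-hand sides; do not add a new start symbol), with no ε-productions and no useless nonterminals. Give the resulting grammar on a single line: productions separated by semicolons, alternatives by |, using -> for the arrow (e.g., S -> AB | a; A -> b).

No ε-productions.
After unit-elimination: S -> e | Hb; C -> CS | be; H -> b | e | Hb | eS | eSC.
TERM: introduce A -> b, B -> e and substitute in every rule of length ≥2.
BIN: H -> BSC becomes H -> BD, D -> SC.

S -> e | HA; A -> b; B -> e; C -> AB | CS; D -> SC; H -> b | e | BD | BS | HA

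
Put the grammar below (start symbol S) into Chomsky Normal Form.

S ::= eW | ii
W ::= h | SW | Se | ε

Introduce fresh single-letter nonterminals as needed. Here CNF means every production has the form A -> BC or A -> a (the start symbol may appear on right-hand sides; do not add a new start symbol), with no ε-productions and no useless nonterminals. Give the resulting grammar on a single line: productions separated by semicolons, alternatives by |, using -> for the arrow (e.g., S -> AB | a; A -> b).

Nullable: {W}; after ε-elimination: S -> e | eW | ii; W -> S | h | SW | Se.
After unit-elimination: S -> e | eW | ii; W -> e | h | SW | Se | eW | ii.
TERM: introduce A -> e, B -> i and substitute in every rule of length ≥2.

S -> e | AW | BB; A -> e; B -> i; W -> e | h | AW | BB | SA | SW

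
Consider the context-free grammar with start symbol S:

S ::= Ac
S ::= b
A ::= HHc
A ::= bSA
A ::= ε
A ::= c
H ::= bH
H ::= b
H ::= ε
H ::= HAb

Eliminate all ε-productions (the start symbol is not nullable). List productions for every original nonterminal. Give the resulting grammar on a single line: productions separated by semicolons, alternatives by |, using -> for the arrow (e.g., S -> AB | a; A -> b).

Nullable set: {A, H}.
S -> Ac: A nullable, giving Ac | c.
Drop A -> ε.
A -> HHc: H, H nullable, giving HHc | Hc | c.
A -> bSA: A nullable, giving bS | bSA.
Drop H -> ε.
H -> HAb: H, A nullable, giving Ab | HAb | Hb | b.
H -> bH: H nullable, giving b | bH.
Unchanged (no nullable symbols): S -> b; A -> c; H -> b.

S -> b | c | Ac; A -> c | Hc | bS | HHc | bSA; H -> b | Ab | Hb | bH | HAb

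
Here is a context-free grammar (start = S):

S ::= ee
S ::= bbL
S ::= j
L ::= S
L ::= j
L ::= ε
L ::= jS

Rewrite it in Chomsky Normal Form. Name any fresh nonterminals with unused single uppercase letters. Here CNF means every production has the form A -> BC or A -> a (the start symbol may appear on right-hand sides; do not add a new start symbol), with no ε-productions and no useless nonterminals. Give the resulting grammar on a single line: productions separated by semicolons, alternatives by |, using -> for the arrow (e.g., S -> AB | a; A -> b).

S -> j | AA | AE | BB; A -> b; B -> e; C -> j; D -> AL; E -> AL; L -> j | AA | AD | BB | CS

Nullable: {L}; after ε-elimination: S -> j | bb | ee | bbL; L -> S | j | jS.
After unit-elimination: S -> j | bb | ee | bbL; L -> j | bb | ee | jS | bbL.
TERM: introduce A -> b, B -> e, C -> j and substitute in every rule of length ≥2.
BIN: L -> AAL becomes L -> AD, D -> AL; S -> AAL becomes S -> AE, E -> AL.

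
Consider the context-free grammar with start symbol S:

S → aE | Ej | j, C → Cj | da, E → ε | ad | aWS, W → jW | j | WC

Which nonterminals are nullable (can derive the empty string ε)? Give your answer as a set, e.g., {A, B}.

Directly nullable (have an ε-rule): {E}.
Not nullable: C, S, W — each has a terminal in every rule's right-hand side or depends on a non-nullable symbol.

{E}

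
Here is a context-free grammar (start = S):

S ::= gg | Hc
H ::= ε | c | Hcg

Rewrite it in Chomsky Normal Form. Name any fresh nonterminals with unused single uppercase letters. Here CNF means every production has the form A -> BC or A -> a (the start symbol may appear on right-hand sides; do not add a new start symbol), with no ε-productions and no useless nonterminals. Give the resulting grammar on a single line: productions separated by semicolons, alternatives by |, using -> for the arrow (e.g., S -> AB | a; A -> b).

S -> c | BB | HA; A -> c; B -> g; C -> AB; H -> c | AB | HC

Nullable: {H}; after ε-elimination: S -> c | Hc | gg; H -> c | cg | Hcg.
No unit productions to eliminate.
TERM: introduce A -> c, B -> g and substitute in every rule of length ≥2.
BIN: H -> HAB becomes H -> HC, C -> AB.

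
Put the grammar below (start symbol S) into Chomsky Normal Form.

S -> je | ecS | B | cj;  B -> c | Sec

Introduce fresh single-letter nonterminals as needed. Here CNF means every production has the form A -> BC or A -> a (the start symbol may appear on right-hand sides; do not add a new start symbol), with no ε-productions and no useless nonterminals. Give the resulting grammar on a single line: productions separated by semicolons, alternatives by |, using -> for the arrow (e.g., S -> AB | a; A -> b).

S -> c | AF | CD | DA | SG; A -> e; C -> c; D -> j; F -> CS; G -> AC

No ε-productions.
After unit-elimination: S -> c | cj | je | Sec | ecS; B -> c | Sec.
TERM: introduce C -> c, A -> e, D -> j and substitute in every rule of length ≥2.
BIN: B -> SAC becomes B -> SE, E -> AC; S -> ACS becomes S -> AF, F -> CS; S -> SAC becomes S -> SG, G -> AC.
Drop unreachable/unproductive: B.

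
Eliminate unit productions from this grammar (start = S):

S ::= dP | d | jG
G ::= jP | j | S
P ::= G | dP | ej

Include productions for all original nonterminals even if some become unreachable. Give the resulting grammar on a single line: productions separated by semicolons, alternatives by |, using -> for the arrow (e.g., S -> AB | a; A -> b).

S -> d | dP | jG; G -> d | j | dP | jG | jP; P -> d | j | dP | ej | jG | jP

Unit productions: G->S, P->G.
Unit pairs (A ⇒* B via units): (G,S), (P,G), (P,S).
S: inherits non-unit rules of {S} → d | dP | jG.
G: inherits non-unit rules of {G, S} → d | dP | j | jG | jP.
P: inherits non-unit rules of {G, P, S} → d | dP | ej | j | jG | jP.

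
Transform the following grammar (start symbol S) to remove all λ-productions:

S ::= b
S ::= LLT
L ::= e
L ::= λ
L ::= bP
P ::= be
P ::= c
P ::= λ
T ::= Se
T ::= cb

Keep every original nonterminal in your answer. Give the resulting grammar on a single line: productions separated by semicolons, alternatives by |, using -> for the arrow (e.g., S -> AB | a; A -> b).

Nullable set: {L, P}.
S -> LLT: L, L nullable, giving LLT | LT | T.
Drop L -> λ.
L -> bP: P nullable, giving b | bP.
Drop P -> λ.
Unchanged (no nullable symbols): S -> b; L -> e; P -> be; P -> c; T -> Se; T -> cb.

S -> T | b | LT | LLT; L -> b | e | bP; P -> c | be; T -> Se | cb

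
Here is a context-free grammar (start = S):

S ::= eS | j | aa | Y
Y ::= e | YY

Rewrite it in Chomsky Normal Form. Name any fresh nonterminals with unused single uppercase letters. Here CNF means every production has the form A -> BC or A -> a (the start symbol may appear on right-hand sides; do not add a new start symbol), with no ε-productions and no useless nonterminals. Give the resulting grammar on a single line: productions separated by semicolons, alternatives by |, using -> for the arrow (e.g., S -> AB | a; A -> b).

No ε-productions.
After unit-elimination: S -> e | j | YY | aa | eS; Y -> e | YY.
TERM: introduce A -> a, B -> e and substitute in every rule of length ≥2.

S -> e | j | AA | BS | YY; A -> a; B -> e; Y -> e | YY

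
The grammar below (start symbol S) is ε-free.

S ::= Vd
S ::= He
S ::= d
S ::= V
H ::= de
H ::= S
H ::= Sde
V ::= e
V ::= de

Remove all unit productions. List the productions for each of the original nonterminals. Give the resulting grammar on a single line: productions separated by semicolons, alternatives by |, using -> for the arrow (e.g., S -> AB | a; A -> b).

Unit productions: H->S, S->V.
Unit pairs (A ⇒* B via units): (H,S), (H,V), (S,V).
S: inherits non-unit rules of {S, V} → He | Vd | d | de | e.
H: inherits non-unit rules of {H, S, V} → He | Sde | Vd | d | de | e.
V: inherits non-unit rules of {V} → de | e.

S -> d | e | He | Vd | de; H -> d | e | He | Vd | de | Sde; V -> e | de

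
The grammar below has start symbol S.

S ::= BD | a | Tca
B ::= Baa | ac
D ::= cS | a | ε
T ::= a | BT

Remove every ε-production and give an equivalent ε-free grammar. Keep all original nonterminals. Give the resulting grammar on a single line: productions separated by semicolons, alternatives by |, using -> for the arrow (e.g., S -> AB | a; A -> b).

Nullable set: {D}.
S -> BD: D nullable, giving B | BD.
Drop D -> ε.
Unchanged (no nullable symbols): S -> Tca; S -> a; B -> Baa; B -> ac; D -> a; D -> cS; T -> BT; T -> a.

S -> B | a | BD | Tca; B -> ac | Baa; D -> a | cS; T -> a | BT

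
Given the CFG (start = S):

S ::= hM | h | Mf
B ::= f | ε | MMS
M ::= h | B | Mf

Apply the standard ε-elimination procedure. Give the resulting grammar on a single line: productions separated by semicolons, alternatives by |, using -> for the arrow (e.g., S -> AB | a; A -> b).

Nullable set: {B, M}.
S -> Mf: M nullable, giving Mf | f.
S -> hM: M nullable, giving h | hM.
Drop B -> ε.
B -> MMS: M, M nullable, giving MMS | MS | S.
M -> B: B nullable, giving B.
M -> Mf: M nullable, giving Mf | f.
Unchanged (no nullable symbols): S -> h; B -> f; M -> h.

S -> f | h | Mf | hM; B -> S | f | MS | MMS; M -> B | f | h | Mf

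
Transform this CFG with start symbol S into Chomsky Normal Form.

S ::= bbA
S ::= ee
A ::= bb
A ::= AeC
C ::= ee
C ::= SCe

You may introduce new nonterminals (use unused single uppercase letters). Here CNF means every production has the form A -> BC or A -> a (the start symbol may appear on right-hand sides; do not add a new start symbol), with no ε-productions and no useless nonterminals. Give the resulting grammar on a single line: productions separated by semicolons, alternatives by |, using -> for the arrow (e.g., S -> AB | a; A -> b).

No ε-productions.
No unit productions to eliminate.
TERM: introduce D -> b, B -> e and substitute in every rule of length ≥2.
BIN: A -> ABC becomes A -> AE, E -> BC; C -> SCB becomes C -> SF, F -> CB; S -> DDA becomes S -> DG, G -> DA.

S -> BB | DG; A -> AE | DD; B -> e; C -> BB | SF; D -> b; E -> BC; F -> CB; G -> DA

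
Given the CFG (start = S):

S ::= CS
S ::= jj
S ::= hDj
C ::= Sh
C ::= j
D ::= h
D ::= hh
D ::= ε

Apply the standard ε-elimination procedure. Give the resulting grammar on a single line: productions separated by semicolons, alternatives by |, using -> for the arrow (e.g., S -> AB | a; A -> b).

Nullable set: {D}.
S -> hDj: D nullable, giving hDj | hj.
Drop D -> ε.
Unchanged (no nullable symbols): S -> CS; S -> jj; C -> Sh; C -> j; D -> h; D -> hh.

S -> CS | hj | jj | hDj; C -> j | Sh; D -> h | hh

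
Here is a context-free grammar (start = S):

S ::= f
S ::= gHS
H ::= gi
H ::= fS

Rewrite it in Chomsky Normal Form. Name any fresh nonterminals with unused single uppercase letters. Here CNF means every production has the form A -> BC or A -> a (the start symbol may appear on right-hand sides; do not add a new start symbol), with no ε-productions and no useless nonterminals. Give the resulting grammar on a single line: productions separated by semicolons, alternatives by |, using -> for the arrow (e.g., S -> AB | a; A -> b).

S -> f | BD; A -> f; B -> g; C -> i; D -> HS; H -> AS | BC

No ε-productions.
No unit productions to eliminate.
TERM: introduce A -> f, B -> g, C -> i and substitute in every rule of length ≥2.
BIN: S -> BHS becomes S -> BD, D -> HS.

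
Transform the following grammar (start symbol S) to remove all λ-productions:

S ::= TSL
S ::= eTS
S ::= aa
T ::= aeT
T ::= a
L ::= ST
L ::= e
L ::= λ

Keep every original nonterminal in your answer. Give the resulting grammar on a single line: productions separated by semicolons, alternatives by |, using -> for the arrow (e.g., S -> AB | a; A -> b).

Nullable set: {L}.
S -> TSL: L nullable, giving TS | TSL.
Drop L -> λ.
Unchanged (no nullable symbols): S -> aa; S -> eTS; L -> ST; L -> e; T -> a; T -> aeT.

S -> TS | aa | TSL | eTS; L -> e | ST; T -> a | aeT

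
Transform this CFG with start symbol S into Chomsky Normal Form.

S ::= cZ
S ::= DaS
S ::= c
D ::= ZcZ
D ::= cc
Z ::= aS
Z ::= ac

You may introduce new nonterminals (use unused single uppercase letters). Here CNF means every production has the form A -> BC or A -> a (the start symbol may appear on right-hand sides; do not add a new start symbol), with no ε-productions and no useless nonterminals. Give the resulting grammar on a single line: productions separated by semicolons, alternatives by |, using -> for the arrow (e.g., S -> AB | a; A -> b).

S -> c | AZ | DE; A -> c; B -> a; C -> AZ; D -> AA | ZC; E -> BS; Z -> BA | BS

No ε-productions.
No unit productions to eliminate.
TERM: introduce B -> a, A -> c and substitute in every rule of length ≥2.
BIN: D -> ZAZ becomes D -> ZC, C -> AZ; S -> DBS becomes S -> DE, E -> BS.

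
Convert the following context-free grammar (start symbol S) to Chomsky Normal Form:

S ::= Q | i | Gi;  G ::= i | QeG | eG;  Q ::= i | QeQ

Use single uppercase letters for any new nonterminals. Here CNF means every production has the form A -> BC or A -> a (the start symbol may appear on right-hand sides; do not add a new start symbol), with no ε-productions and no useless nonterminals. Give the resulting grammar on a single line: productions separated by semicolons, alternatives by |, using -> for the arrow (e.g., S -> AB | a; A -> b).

No ε-productions.
After unit-elimination: S -> i | Gi | QeQ; G -> i | eG | QeG; Q -> i | QeQ.
TERM: introduce A -> e, B -> i and substitute in every rule of length ≥2.
BIN: G -> QAG becomes G -> QC, C -> AG; Q -> QAQ becomes Q -> QD, D -> AQ; S -> QAQ becomes S -> QE, E -> AQ.

S -> i | GB | QE; A -> e; B -> i; C -> AG; D -> AQ; E -> AQ; G -> i | AG | QC; Q -> i | QD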